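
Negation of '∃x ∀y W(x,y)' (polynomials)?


Original: ∃x ∀y W(x,y)
Rule: ¬∀→∃, ¬∃→∀, negate predicate.
Negation: ∀x ∃y ¬W(x,y)

∀x ∃y ¬W(x,y)


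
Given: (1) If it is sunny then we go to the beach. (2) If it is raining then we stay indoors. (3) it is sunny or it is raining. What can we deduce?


Constructive dilemma: (P → Q) ∧ (R → S), P ∨ R ⊢ Q ∨ S
Premise 1: it is sunny → we go to the beach
Premise 2: it is raining → we stay indoors
Premise 3: it is sunny ∨ it is raining
Case 1: Assuming it is sunny, then by Premise 1, we go to the beach.
Case 2: Assuming it is raining, then by Premise 2, we stay indoors.
Since one of it is sunny or it is raining must hold, we get we go to the beach or we stay indoors.

We go to the beach or we stay indoors.


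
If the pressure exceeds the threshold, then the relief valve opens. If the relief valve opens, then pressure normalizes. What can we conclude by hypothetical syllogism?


Hypothetical syllogism: P → Q, Q → R ⊢ P → R
Premise 1: the pressure exceeds the threshold → the relief valve opens
Premise 2: the relief valve opens → pressure normalizes
Chain the implications: the middle term (the relief valve opens) links the two.
Conclusion: If the pressure exceeds the threshold, then pressure normalizes.

If the pressure exceeds the threshold, then pressure normalizes.


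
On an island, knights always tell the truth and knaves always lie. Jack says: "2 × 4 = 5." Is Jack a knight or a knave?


Statement: "2 × 4 = 5."
Actual: 2 × 4 = 8
Claimed: 5
Statement is FALSE → Jack lies → Knave

Knave


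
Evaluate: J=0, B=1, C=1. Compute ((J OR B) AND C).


J OR B = 0|1 = 1
1 AND 1 = 1

1


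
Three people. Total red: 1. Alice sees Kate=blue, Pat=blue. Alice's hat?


Total red = 1, seen red = 0
Own red = 1 - 0 = 1
Alice's hat is red.

red


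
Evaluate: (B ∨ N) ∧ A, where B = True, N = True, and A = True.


B = True, N = True, A = True
Step 1: B ∨ N = True OR True = True
Step 2: True ∧ A = True AND True = True
OR is true when at least one operand is true; AND requires both.

True


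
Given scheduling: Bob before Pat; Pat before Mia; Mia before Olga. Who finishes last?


Constraints: Bob before Pat; Pat before Mia; Mia before Olga
The last task can have nothing scheduled after it, so it must never appear on the left of a 'before'.
Tasks appearing before some other task: Bob, Pat, Mia.
The only task not in that list is Olga → it is last.

Olga


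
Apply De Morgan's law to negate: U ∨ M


De Morgan's law: ¬(P ∨ Q) ≡ ¬P ∧ ¬Q
¬(U ∨ M) = ¬U ∧ ¬M

¬U ∧ ¬M


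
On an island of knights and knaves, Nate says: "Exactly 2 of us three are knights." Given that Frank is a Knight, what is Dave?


Nate claims exactly 2 knights among Nate, Frank, Dave.
Given: Frank is a Knight.

Case 1: Nate is a Knight (tells truth)
  Then exactly 2 of the three are knights.
  Counting Nate, Frank: 2 knight(s) so far. Need 0 more → Dave = Knave.
Case 2: Nate is a Knave (lies)
  Then the count is NOT 2.
  If Dave = Knight, count = 2 = 2 → claim would be true, contradicts lie.
  If Dave = Knave, count = 1 ≠ 2 → lie confirmed ✓

Dave is a Knave.

Knave


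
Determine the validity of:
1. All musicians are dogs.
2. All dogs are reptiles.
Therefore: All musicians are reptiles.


Premise 1: All musicians are dogs.
Premise 2: All dogs are reptiles.
Conclusion: All musicians are reptiles.
Barbara syllogism (AAA-1): All A are B, All B are C → All A are C.
Middle term (dogs) distributed in premise 2.

Valid


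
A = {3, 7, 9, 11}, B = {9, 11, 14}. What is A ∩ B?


A = {3, 7, 9, 11}
B = {9, 11, 14}
Operation: intersection
Elements in both: 9, 11

{9, 11}


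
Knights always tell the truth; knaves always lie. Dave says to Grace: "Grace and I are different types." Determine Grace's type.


Dave says: "Grace and I are different types."
Case 1: Dave is a Knight (truth-teller)
  Statement is true → they ARE different → Grace is a Knave
Case 2: Dave is a Knave (liar)
  Statement is false → they are NOT different → Grace is a Knave
In both cases, Grace is a Knave.

Knave


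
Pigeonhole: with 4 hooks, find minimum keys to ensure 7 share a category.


Pigeonhole: to guarantee k in one of n categories, need (k-1)×n + 1.
k = 7, n = 4
Minimum = (7-1) × 4 + 1 = 6 × 4 + 1

25


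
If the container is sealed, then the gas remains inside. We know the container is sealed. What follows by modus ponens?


Modus ponens: P → Q, P ⊢ Q
P: the container is sealed
Q: the gas remains inside
We have P → Q and P is true.
By modus ponens, Q must be true.

The gas remains inside


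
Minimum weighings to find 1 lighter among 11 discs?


Each weighing has 3 outcomes (left heavy / balance / right heavy), so k weighings distinguish at most 3^k cases; splitting into three near-equal groups achieves this.
Need 3^k ≥ 11: 3^2 = 9 < 11 ≤ 3^3 = 27
k = ⌈log₃(11)⌉ = 3

3


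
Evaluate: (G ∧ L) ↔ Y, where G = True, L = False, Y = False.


G = True, L = False, Y = False
Step 1: G ∧ L = True AND False = False
Step 2: (False) ↔ Y: true when both sides have same truth value.
Result: False ↔ False = True

True


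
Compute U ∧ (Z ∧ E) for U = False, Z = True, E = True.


U = False, Z = True, E = True
Step 1: Z ∧ E = True AND True = True
Step 2: U ∧ True = False AND True = False
AND is true only when ALL operands are true.

False


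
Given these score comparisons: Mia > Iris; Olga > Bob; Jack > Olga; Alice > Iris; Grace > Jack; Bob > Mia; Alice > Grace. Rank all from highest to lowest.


Constraints: Mia > Iris; Olga > Bob; Jack > Olga; Alice > Iris; Grace > Jack; Bob > Mia; Alice > Grace
Method: at each step, the next-highest is the one remaining person who never appears on the smaller side of a constraint between remaining people.
  Step 1: remaining {Jack, Iris, Mia, Alice, Grace, Olga, Bob}; on the smaller side: {Jack, Iris, Mia, Grace, Olga, Bob} → Alice is next (Alice > Iris; Alice > Grace).
  Step 2: remaining {Jack, Iris, Mia, Grace, Olga, Bob}; on the smaller side: {Jack, Iris, Mia, Olga, Bob} → Grace is next (Grace > Jack).
  Step 3: remaining {Jack, Iris, Mia, Olga, Bob}; on the smaller side: {Iris, Mia, Olga, Bob} → Jack is next (Jack > Olga).
  Step 4: remaining {Iris, Mia, Olga, Bob}; on the smaller side: {Iris, Mia, Bob} → Olga is next (Olga > Bob).
  Step 5: remaining {Iris, Mia, Bob}; on the smaller side: {Iris, Mia} → Bob is next (Bob > Mia).
  Step 6: remaining {Iris, Mia}; on the smaller side: {Iris} → Mia is next (Mia > Iris).
  Step 7: only Iris remains → lowest.
Final ranking (highest to lowest):

Alice > Grace > Jack > Olga > Bob > Mia > Iris


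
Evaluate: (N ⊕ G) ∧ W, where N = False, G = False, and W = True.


N = False, G = False, W = True
Step 1: N ⊕ G = False XOR False = False
Step 2: False ∧ W = False AND True = False
XOR true when exactly one of N,G is true; then AND with W.

False


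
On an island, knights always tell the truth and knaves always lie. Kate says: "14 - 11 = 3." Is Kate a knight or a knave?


Statement: "14 - 11 = 3."
Actual: 14 - 11 = 3
Claimed: 3
Statement is TRUE → Kate tells the truth → Knight

Knight


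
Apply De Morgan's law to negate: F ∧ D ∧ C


De Morgan's law: ¬(P ∧ Q ∧ R) ≡ ¬P ∨ ¬Q ∨ ¬R
¬(F ∧ D ∧ C) = ¬F ∨ ¬D ∨ ¬C

¬F ∨ ¬D ∨ ¬C


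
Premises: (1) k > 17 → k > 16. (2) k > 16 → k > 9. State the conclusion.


Hypothetical syllogism: P → Q, Q → R ⊢ P → R
Premise 1: k > 17 → k > 16
Premise 2: k > 16 → k > 9
Chain the implications: the middle term (k > 16) links the two.
Conclusion: If k > 17, then k > 9.

If k > 17, then k > 9.


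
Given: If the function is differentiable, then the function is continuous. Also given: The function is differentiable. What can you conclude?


Modus ponens: P → Q, P ⊢ Q
P: the function is differentiable
Q: the function is continuous
We have P → Q and P is true.
By modus ponens, Q must be true.

The function is continuous


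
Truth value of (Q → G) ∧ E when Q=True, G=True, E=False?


Q = True, G = True, E = False
Expression: (Q → G) ∧ E
Step 1: Q → G = True → True (false only if Q=True, G=False) = True
Step 2: (True) ∧ E = True AND False = False

False


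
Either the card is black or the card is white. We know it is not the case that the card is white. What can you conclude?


Disjunctive syllogism: P ∨ Q, ¬P ⊢ Q
Disjunction: the card is black ∨ the card is white
We know it is not the case that the card is white.
By disjunctive syllogism, the other disjunct must be true.

The card is black


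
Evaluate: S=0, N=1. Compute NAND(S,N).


S AND N = 0
NOT(0) = 1

1


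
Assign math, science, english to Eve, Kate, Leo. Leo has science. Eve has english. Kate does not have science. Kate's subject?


From clues:
  Leo → science
  Eve → english
By elimination, Kate gets the remaining.

math


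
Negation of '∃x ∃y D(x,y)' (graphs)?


Original: ∃x ∃y D(x,y)
Rule: ¬∀→∃, ¬∃→∀, negate predicate.
Negation: ∀x ∀y ¬D(x,y)

∀x ∀y ¬D(x,y)


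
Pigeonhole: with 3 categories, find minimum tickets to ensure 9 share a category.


Pigeonhole: to guarantee k in one of n categories, need (k-1)×n + 1.
k = 9, n = 3
Minimum = (9-1) × 3 + 1 = 8 × 3 + 1

25


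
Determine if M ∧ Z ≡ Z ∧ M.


Expression 1: M ∧ Z
Expression 2: Z ∧ M
Truth table (M Z | Expr1 Expr2):
  T T |   T     T
  T F |   F     F
  F T |   F     F
  F F |   F     F
All 4 rows agree, so the expressions are logically equivalent.

Yes


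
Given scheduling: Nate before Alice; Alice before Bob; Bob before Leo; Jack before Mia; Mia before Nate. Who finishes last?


Constraints: Nate before Alice; Alice before Bob; Bob before Leo; Jack before Mia; Mia before Nate
The last task can have nothing scheduled after it, so it must never appear on the left of a 'before'.
Tasks appearing before some other task: Nate, Alice, Bob, Jack, Mia.
The only task not in that list is Leo → it is last.

Leo


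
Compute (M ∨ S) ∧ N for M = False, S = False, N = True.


M = False, S = False, N = True
Step 1: M ∨ S = False OR False = False
Step 2: False ∧ N = False AND True = False
OR is true when at least one operand is true; AND requires both.

False


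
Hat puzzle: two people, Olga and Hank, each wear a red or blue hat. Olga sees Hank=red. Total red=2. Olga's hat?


Total red = 2, Hank = red
Red accounted for: 1
Remaining for Olga: 1
Olga's hat is red.

red


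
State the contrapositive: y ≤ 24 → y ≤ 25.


Original: If y ≤ 24, then y ≤ 25
Contrapositive: If ¬Q, then ¬P
Negate Q: not (y ≤ 25)
Negate P: not (y ≤ 24)

If not (y ≤ 25), then not (y ≤ 24).


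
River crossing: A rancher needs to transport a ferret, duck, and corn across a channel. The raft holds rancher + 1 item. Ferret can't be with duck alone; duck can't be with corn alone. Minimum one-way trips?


1. rancher+duck → 2. rancher ← 3. rancher+ferret → 4. rancher+duck ← 5. rancher+corn → 6. rancher ← 7. rancher+duck →
Minimum trips = 7

7


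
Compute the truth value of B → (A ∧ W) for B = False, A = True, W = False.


B = False, A = True, W = False
Step 1: A ∧ W = True AND False = False
Step 2: B → (False): false only when B=True and consequent=False.
Result: True

True


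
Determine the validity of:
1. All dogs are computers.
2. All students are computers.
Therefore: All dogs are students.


Premise 1: All dogs are computers.
Premise 2: All students are computers.
Conclusion: All dogs are students.
Fallacy: undistributed middle. computers is predicate in both.
Counterexample: dogs and students could be disjoint subsets of computers.

Invalid


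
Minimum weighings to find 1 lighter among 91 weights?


Each weighing has 3 outcomes (left heavy / balance / right heavy), so k weighings distinguish at most 3^k cases; splitting into three near-equal groups achieves this.
Need 3^k ≥ 91: 3^4 = 81 < 91 ≤ 3^5 = 243
k = ⌈log₃(91)⌉ = 5

5


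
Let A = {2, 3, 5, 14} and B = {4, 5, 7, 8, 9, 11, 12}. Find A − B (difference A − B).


A = {2, 3, 5, 14}
B = {4, 5, 7, 8, 9, 11, 12}
Operation: difference A − B
In A but not B: 2, 3, 14

{2, 3, 14}


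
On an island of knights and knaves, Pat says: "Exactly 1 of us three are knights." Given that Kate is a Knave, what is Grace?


Pat claims exactly 1 knights among Pat, Kate, Grace.
Given: Kate is a Knave.

Case 1: Pat is a Knight (tells truth)
  Then exactly 1 of the three are knights.
  Counting Pat, Kate: 1 knight(s) so far. Need 0 more → Grace = Knave.
Case 2: Pat is a Knave (lies)
  Then the count is NOT 1.
  If Grace = Knight, count = 1 = 1 → claim would be true, contradicts lie.
  If Grace = Knave, count = 0 ≠ 1 → lie confirmed ✓

Grace is a Knave.

Knave


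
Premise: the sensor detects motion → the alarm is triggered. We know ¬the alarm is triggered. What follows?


Modus tollens: P → Q, ¬Q ⊢ ¬P
P: the sensor detects motion
Q: the alarm is triggered
We have P → Q and Q is false.
By modus tollens, P must be false.

It is not the case that the sensor detects motion


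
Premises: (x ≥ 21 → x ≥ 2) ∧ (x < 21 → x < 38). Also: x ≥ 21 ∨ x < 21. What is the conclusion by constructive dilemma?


Constructive dilemma: (P → Q) ∧ (R → S), P ∨ R ⊢ Q ∨ S
Premise 1: x ≥ 21 → x ≥ 2
Premise 2: x < 21 → x < 38
Premise 3: x ≥ 21 ∨ x < 21
Case 1: Assuming x ≥ 21, then by Premise 1, x ≥ 2.
Case 2: Assuming x < 21, then by Premise 2, x < 38.
Since one of x ≥ 21 or x < 21 must hold, we get x ≥ 2 or x < 38.

x ≥ 2 or x < 38.


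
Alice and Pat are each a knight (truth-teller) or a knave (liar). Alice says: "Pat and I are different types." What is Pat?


Alice says: "Pat and I are different types."
Case 1: Alice is a Knight (truth-teller)
  Statement is true → they ARE different → Pat is a Knave
Case 2: Alice is a Knave (liar)
  Statement is false → they are NOT different → Pat is a Knave
In both cases, Pat is a Knave.

Knave


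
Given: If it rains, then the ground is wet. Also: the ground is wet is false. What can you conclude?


Modus tollens: P → Q, ¬Q ⊢ ¬P
P: it rains
Q: the ground is wet
We have P → Q and Q is false.
By modus tollens, P must be false.

It is not the case that it rains


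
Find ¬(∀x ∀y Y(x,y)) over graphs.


Original: ∀x ∀y Y(x,y)
Rule: ¬∀→∃, ¬∃→∀, negate predicate.
Negation: ∃x ∃y ¬Y(x,y)

∃x ∃y ¬Y(x,y)


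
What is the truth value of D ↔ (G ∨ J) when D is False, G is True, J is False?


D = False, G = True, J = False
Step 1: G ∨ J = True OR False = True
Step 2: D ↔ (True): true when both sides have same truth value.
Result: False ↔ True = False

False


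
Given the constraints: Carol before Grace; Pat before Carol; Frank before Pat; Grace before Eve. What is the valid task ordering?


Constraints: Carol before Grace; Pat before Carol; Frank before Pat; Grace before Eve
Method: repeatedly schedule the remaining task that has no remaining task required before it.
  Step 1: remaining {Eve, Grace, Frank, Carol, Pat}; every task except Frank still has a predecessor pending → schedule Frank.
  Step 2: remaining {Eve, Grace, Carol, Pat}; every task except Pat still has a predecessor pending → schedule Pat.
  Step 3: remaining {Eve, Grace, Carol}; every task except Carol still has a predecessor pending → schedule Carol.
  Step 4: remaining {Eve, Grace}; every task except Grace still has a predecessor pending → schedule Grace.
  Step 5: only Eve remains → schedule Eve.
Resulting order:

Frank → Pat → Carol → Grace → Eve


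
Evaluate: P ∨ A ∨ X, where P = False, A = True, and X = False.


P = False, A = True, X = False
Step 1: P ∨ A = False OR True = True
Step 2: True ∨ X = True OR False = True
OR is true when at least one operand is true.

True


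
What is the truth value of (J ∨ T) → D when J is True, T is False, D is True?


J = True, T = False, D = True
Step 1: J ∨ T = True OR False = True
Step 2: (True) → D: false only when antecedent=True and D=False.
Result: True

True


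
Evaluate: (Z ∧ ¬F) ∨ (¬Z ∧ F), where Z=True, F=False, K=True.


Z = True, F = False, K = True
Expression: (Z ∧ ¬F) ∨ (¬Z ∧ F)
Step 1: ¬F = NOT False = True
Step 2: Z ∧ ¬F = True AND True = True
Step 3: ¬Z = NOT True = False
Step 4: ¬Z ∧ F = False AND False = False
Step 5: (True) ∨ (False) = True OR False = True

True


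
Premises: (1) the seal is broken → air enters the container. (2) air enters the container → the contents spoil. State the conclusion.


Hypothetical syllogism: P → Q, Q → R ⊢ P → R
Premise 1: the seal is broken → air enters the container
Premise 2: air enters the container → the contents spoil
Chain the implications: the middle term (air enters the container) links the two.
Conclusion: If the seal is broken, then the contents spoil.

If the seal is broken, then the contents spoil.


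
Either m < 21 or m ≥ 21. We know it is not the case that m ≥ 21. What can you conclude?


Disjunctive syllogism: P ∨ Q, ¬P ⊢ Q
Disjunction: m < 21 ∨ m ≥ 21
We know it is not the case that m ≥ 21.
By disjunctive syllogism, the other disjunct must be true.

m < 21


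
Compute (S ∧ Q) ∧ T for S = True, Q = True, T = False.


S = True, Q = True, T = False
Step 1: S ∧ Q = True AND True = True
Step 2: True ∧ T = True AND False = False
AND is true only when ALL operands are true.

False


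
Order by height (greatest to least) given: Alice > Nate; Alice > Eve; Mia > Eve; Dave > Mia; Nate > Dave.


Constraints: Alice > Nate; Alice > Eve; Mia > Eve; Dave > Mia; Nate > Dave
Method: at each step, the next-highest is the one remaining person who never appears on the smaller side of a constraint between remaining people.
  Step 1: remaining {Mia, Alice, Eve, Nate, Dave}; on the smaller side: {Mia, Eve, Nate, Dave} → Alice is next (Alice > Nate; Alice > Eve).
  Step 2: remaining {Mia, Eve, Nate, Dave}; on the smaller side: {Mia, Eve, Dave} → Nate is next (Nate > Dave).
  Step 3: remaining {Mia, Eve, Dave}; on the smaller side: {Mia, Eve} → Dave is next (Dave > Mia).
  Step 4: remaining {Mia, Eve}; on the smaller side: {Eve} → Mia is next (Mia > Eve).
  Step 5: only Eve remains → lowest.
Final ranking (highest to lowest):

Alice > Nate > Dave > Mia > Eve


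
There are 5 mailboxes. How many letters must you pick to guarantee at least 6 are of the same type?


Pigeonhole: to guarantee k in one of n categories, need (k-1)×n + 1.
k = 6, n = 5
Minimum = (6-1) × 5 + 1 = 5 × 5 + 1

26


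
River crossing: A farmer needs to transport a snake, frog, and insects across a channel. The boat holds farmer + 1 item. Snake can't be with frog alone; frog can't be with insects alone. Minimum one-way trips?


1. farmer+frog → 2. farmer ← 3. farmer+snake → 4. farmer+frog ← 5. farmer+insects → 6. farmer ← 7. farmer+frog →
Minimum trips = 7

7


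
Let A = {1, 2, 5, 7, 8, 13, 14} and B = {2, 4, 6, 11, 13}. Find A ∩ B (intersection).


A = {1, 2, 5, 7, 8, 13, 14}
B = {2, 4, 6, 11, 13}
Operation: intersection
Elements in both: 2, 13

{2, 13}


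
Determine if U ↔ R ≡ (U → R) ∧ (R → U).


Expression 1: U ↔ R
Expression 2: (U → R) ∧ (R → U)
Truth table (U R | Expr1 Expr2):
  T T |   T     T
  T F |   F     F
  F T |   F     F
  F F |   T     T
All 4 rows agree, so the expressions are logically equivalent.

Yes


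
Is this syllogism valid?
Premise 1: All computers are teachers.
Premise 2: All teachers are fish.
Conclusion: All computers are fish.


Premise 1: All computers are teachers.
Premise 2: All teachers are fish.
Conclusion: All computers are fish.
Barbara syllogism (AAA-1): All A are B, All B are C → All A are C.
Middle term (teachers) distributed in premise 2.

Valid


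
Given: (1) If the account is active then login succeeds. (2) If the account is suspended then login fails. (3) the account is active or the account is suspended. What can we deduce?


Constructive dilemma: (P → Q) ∧ (R → S), P ∨ R ⊢ Q ∨ S
Premise 1: the account is active → login succeeds
Premise 2: the account is suspended → login fails
Premise 3: the account is active ∨ the account is suspended
Case 1: Assuming the account is active, then by Premise 1, login succeeds.
Case 2: Assuming the account is suspended, then by Premise 2, login fails.
Since one of the account is active or the account is suspended must hold, we get login succeeds or login fails.

Login succeeds or login fails.


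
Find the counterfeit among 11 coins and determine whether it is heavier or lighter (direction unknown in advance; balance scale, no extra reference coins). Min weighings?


Let n = 11. 22 possibilities (n coins × lighter/heavier); each weighing has 3 outcomes.
Bound for k weighings: say the first weighing puts j coins on each pan. If it tips, the 2j weighed coins remain suspects (each with a known direction) and k-1 weighings give 3^(k-1) outcomes; 3^(k-1) is odd, so 2j ≤ 3^(k-1) - 1. If it balances, the n - 2j unweighed coins remain with direction unknown: 2(n - 2j) ≤ 3^(k-1) - 1 by the same parity argument. Adding, n ≤ (3^(k-1) - 1) + (3^(k-1) - 1)/2 = (3^k - 3)/2, and the classical three-group strategy achieves this (3 coins in 2 weighings, 12 in 3, 39 in 4, 120 in 5).
So we need the smallest k with (3^k - 3)/2 ≥ 11.
k = 2: (3^2 - 3)/2 = 3 < 11 ✗
k = 3: (3^3 - 3)/2 = 12 ≥ 11 ✓

3


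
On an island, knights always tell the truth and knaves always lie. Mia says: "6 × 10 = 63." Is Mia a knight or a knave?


Statement: "6 × 10 = 63."
Actual: 6 × 10 = 60
Claimed: 63
Statement is FALSE → Mia lies → Knave

Knave


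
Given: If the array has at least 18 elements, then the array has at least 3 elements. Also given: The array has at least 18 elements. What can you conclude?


Modus ponens: P → Q, P ⊢ Q
P: the array has at least 18 elements
Q: the array has at least 3 elements
We have P → Q and P is true.
By modus ponens, Q must be true.

The array has at least 3 elements


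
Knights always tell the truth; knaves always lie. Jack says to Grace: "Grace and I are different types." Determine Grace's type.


Jack says: "Grace and I are different types."
Case 1: Jack is a Knight (truth-teller)
  Statement is true → they ARE different → Grace is a Knave
Case 2: Jack is a Knave (liar)
  Statement is false → they are NOT different → Grace is a Knave
In both cases, Grace is a Knave.

Knave


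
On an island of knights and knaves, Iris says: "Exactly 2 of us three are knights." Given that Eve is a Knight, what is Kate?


Iris claims exactly 2 knights among Iris, Eve, Kate.
Given: Eve is a Knight.

Case 1: Iris is a Knight (tells truth)
  Then exactly 2 of the three are knights.
  Counting Iris, Eve: 2 knight(s) so far. Need 0 more → Kate = Knave.
Case 2: Iris is a Knave (lies)
  Then the count is NOT 2.
  If Kate = Knight, count = 2 = 2 → claim would be true, contradicts lie.
  If Kate = Knave, count = 1 ≠ 2 → lie confirmed ✓

Kate is a Knave.

Knave


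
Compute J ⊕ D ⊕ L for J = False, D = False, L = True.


J = False, D = False, L = True
Step 1: J ⊕ D = False XOR False = False
Step 2: False ⊕ L = False XOR True = True
XOR is true when an odd number of operands are true.

True


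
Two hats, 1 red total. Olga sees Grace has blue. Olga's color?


Total red = 1, Grace = blue
Red accounted for: 0
Remaining for Olga: 1
Olga's hat is red.

red


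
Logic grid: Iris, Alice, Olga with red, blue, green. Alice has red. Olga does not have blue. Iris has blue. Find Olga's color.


From clues:
  Iris → blue
  Alice → red
By elimination, Olga gets the remaining.

green


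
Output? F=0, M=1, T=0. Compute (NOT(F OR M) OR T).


F OR M = 1
NOT(1) = 0
0 OR 0 = 0

0


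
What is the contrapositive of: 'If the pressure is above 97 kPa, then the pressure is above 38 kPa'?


Original: If the pressure is above 97 kPa, then the pressure is above 38 kPa
Contrapositive: If ¬Q, then ¬P
Negate Q: not (the pressure is above 38 kPa)
Negate P: not (the pressure is above 97 kPa)

If not (the pressure is above 38 kPa), then not (the pressure is above 97 kPa).


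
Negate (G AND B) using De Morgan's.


De Morgan's law: ¬(P ∧ Q) ≡ ¬P ∨ ¬Q
¬(G ∧ B) = ¬G ∨ ¬B

¬G ∨ ¬B


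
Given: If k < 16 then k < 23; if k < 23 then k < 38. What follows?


Hypothetical syllogism: P → Q, Q → R ⊢ P → R
Premise 1: k < 16 → k < 23
Premise 2: k < 23 → k < 38
Chain the implications: the middle term (k < 23) links the two.
Conclusion: If k < 16, then k < 38.

If k < 16, then k < 38.


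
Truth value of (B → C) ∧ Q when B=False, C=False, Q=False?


B = False, C = False, Q = False
Expression: (B → C) ∧ Q
Step 1: B → C = False → False (false only if B=True, C=False) = True
Step 2: (True) ∧ Q = True AND False = False

False


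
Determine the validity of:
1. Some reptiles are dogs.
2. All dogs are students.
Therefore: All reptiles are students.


Premise 1: Some reptiles are dogs.
Premise 2: All dogs are students.
Conclusion: All reptiles are students.
Fallacy: illicit minor. The minor term (reptiles) is distributed in the conclusion ('All reptiles ...') but undistributed in its premise ('Some reptiles are dogs' doesn't cover all reptiles).
Only 'Some reptiles are students' follows, not 'All'.

Invalid


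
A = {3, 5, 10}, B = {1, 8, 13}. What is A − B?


A = {3, 5, 10}
B = {1, 8, 13}
Operation: difference A − B
In A but not B: 3, 5, 10

{3, 5, 10}


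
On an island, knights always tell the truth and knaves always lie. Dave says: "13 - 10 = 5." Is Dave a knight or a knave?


Statement: "13 - 10 = 5."
Actual: 13 - 10 = 3
Claimed: 5
Statement is FALSE → Dave lies → Knave

Knave


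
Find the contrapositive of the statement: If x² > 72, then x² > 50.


Original: If x² > 72, then x² > 50
Contrapositive: If ¬Q, then ¬P
Negate Q: not (x² > 50)
Negate P: not (x² > 72)

If not (x² > 50), then not (x² > 72).


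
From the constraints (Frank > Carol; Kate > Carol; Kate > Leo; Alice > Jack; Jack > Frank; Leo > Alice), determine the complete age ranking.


Constraints: Frank > Carol; Kate > Carol; Kate > Leo; Alice > Jack; Jack > Frank; Leo > Alice
Method: at each step, the next-highest is the one remaining person who never appears on the smaller side of a constraint between remaining people.
  Step 1: remaining {Alice, Frank, Jack, Carol, Leo, Kate}; on the smaller side: {Alice, Frank, Jack, Carol, Leo} → Kate is next (Kate > Carol; Kate > Leo).
  Step 2: remaining {Alice, Frank, Jack, Carol, Leo}; on the smaller side: {Alice, Frank, Jack, Carol} → Leo is next (Leo > Alice).
  Step 3: remaining {Alice, Frank, Jack, Carol}; on the smaller side: {Frank, Jack, Carol} → Alice is next (Alice > Jack).
  Step 4: remaining {Frank, Jack, Carol}; on the smaller side: {Frank, Carol} → Jack is next (Jack > Frank).
  Step 5: remaining {Frank, Carol}; on the smaller side: {Carol} → Frank is next (Frank > Carol).
  Step 6: only Carol remains → lowest.
Final ranking (highest to lowest):

Kate > Leo > Alice > Jack > Frank > Carol


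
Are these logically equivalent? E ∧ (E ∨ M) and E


Expression 1: E ∧ (E ∨ M)
Expression 2: E
Truth table (E M | Expr1 Expr2):
  T T |   T     T
  T F |   T     T
  F T |   F     F
  F F |   F     F
All 4 rows agree, so the expressions are logically equivalent.

Yes


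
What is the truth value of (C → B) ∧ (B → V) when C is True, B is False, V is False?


C = True, B = False, V = False
Step 1: C → B is false only when C=True and B=False. Result: False
Step 2: B → V is false only when B=True and V=False. Result: True
Step 3: False ∧ True = False

False


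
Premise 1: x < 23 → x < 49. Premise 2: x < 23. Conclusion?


Modus ponens: P → Q, P ⊢ Q
P: x < 23
Q: x < 49
We have P → Q and P is true.
By modus ponens, Q must be true.

x < 49


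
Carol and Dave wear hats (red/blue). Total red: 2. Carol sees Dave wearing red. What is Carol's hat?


Total red = 2, Dave = red
Red accounted for: 1
Remaining for Carol: 1
Carol's hat is red.

red


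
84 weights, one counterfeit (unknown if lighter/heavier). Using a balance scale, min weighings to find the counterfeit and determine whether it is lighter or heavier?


Let n = 84. 168 possibilities (n weights × lighter/heavier); each weighing has 3 outcomes.
Bound for k weighings: say the first weighing puts j weights on each pan. If it tips, the 2j weighed weights remain suspects (each with a known direction) and k-1 weighings give 3^(k-1) outcomes; 3^(k-1) is odd, so 2j ≤ 3^(k-1) - 1. If it balances, the n - 2j unweighed weights remain with direction unknown: 2(n - 2j) ≤ 3^(k-1) - 1 by the same parity argument. Adding, n ≤ (3^(k-1) - 1) + (3^(k-1) - 1)/2 = (3^k - 3)/2, and the classical three-group strategy achieves this (3 weights in 2 weighings, 12 in 3, 39 in 4, 120 in 5).
So we need the smallest k with (3^k - 3)/2 ≥ 84.
k = 4: (3^4 - 3)/2 = 39 < 84 ✗
k = 5: (3^5 - 3)/2 = 120 ≥ 84 ✓

5


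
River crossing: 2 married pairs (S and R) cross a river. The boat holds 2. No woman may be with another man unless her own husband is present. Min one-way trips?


Label couples S and R.
1. WS+WR → (far: WS,WR; near: HS,HR)
2. WS ←   (far: WR; near: HS,HR,WS)
3. HS+HR → (far: HS,HR,WR; near: WS)
4. HS ←   (far: HR,WR; near: HS,WS)  — HS returns, since WS is alone on near bank
5. HS+WS → (far: all four; near: empty)
Every state respects the constraint.
Minimum trips = 5

5


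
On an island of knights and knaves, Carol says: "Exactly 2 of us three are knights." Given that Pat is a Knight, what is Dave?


Carol claims exactly 2 knights among Carol, Pat, Dave.
Given: Pat is a Knight.

Case 1: Carol is a Knight (tells truth)
  Then exactly 2 of the three are knights.
  Counting Carol, Pat: 2 knight(s) so far. Need 0 more → Dave = Knave.
Case 2: Carol is a Knave (lies)
  Then the count is NOT 2.
  If Dave = Knight, count = 2 = 2 → claim would be true, contradicts lie.
  If Dave = Knave, count = 1 ≠ 2 → lie confirmed ✓

Dave is a Knave.

Knave


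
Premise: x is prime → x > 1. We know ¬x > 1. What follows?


Modus tollens: P → Q, ¬Q ⊢ ¬P
P: x is prime
Q: x > 1
We have P → Q and Q is false.
By modus tollens, P must be false.

It is not the case that x is prime


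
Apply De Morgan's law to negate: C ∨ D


De Morgan's law: ¬(P ∨ Q) ≡ ¬P ∧ ¬Q
¬(C ∨ D) = ¬C ∧ ¬D

¬C ∧ ¬D


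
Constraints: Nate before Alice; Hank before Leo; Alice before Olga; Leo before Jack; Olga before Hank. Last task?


Constraints: Nate before Alice; Hank before Leo; Alice before Olga; Leo before Jack; Olga before Hank
The last task can have nothing scheduled after it, so it must never appear on the left of a 'before'.
Tasks appearing before some other task: Nate, Hank, Alice, Leo, Olga.
The only task not in that list is Jack → it is last.

Jack


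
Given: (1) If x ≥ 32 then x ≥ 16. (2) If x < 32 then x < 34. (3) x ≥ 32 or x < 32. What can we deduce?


Constructive dilemma: (P → Q) ∧ (R → S), P ∨ R ⊢ Q ∨ S
Premise 1: x ≥ 32 → x ≥ 16
Premise 2: x < 32 → x < 34
Premise 3: x ≥ 32 ∨ x < 32
Case 1: Assuming x ≥ 32, then by Premise 1, x ≥ 16.
Case 2: Assuming x < 32, then by Premise 2, x < 34.
Since one of x ≥ 32 or x < 32 must hold, we get x ≥ 16 or x < 34.

x ≥ 16 or x < 34.


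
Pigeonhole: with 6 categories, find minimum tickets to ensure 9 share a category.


Pigeonhole: to guarantee k in one of n categories, need (k-1)×n + 1.
k = 9, n = 6
Minimum = (9-1) × 6 + 1 = 8 × 6 + 1

49


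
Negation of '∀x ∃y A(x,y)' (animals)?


Original: ∀x ∃y A(x,y)
Rule: ¬∀→∃, ¬∃→∀, negate predicate.
Negation: ∃x ∀y ¬A(x,y)

∃x ∀y ¬A(x,y)


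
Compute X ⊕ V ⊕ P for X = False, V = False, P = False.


X = False, V = False, P = False
Step 1: X ⊕ V = False XOR False = False
Step 2: False ⊕ P = False XOR False = False
XOR is true when an odd number of operands are true.

False


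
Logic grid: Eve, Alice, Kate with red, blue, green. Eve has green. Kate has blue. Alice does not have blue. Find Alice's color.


From clues:
  Kate → blue
  Eve → green
By elimination, Alice gets the remaining.

red


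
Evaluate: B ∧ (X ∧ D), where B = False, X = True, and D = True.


B = False, X = True, D = True
Step 1: X ∧ D = True AND True = True
Step 2: B ∧ True = False AND True = False
AND is true only when ALL operands are true.

False


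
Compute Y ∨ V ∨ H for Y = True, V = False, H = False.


Y = True, V = False, H = False
Step 1: Y ∨ V = True OR False = True
Step 2: True ∨ H = True OR False = True
OR is true when at least one operand is true.

True


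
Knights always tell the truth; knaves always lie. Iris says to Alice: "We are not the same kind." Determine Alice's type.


Iris says: "We are not the same kind."
Case 1: Iris is a Knight (truth-teller)
  Statement is true → they ARE different → Alice is a Knave
Case 2: Iris is a Knave (liar)
  Statement is false → they are NOT different → Alice is a Knave
In both cases, Alice is a Knave.

Knave


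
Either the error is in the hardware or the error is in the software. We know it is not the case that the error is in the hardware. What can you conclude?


Disjunctive syllogism: P ∨ Q, ¬P ⊢ Q
Disjunction: the error is in the hardware ∨ the error is in the software
We know it is not the case that the error is in the hardware.
By disjunctive syllogism, the other disjunct must be true.

The error is in the software


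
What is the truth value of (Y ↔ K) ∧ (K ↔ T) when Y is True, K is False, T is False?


Y = True, K = False, T = False
Step 1: Y ↔ K is true when Y and K have the same value. Result: False
Step 2: K ↔ T is true when K and T have the same value. Result: True
Step 3: False ∧ True = False

False


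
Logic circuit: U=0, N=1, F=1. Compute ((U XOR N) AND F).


U XOR N = 0^1 = 1
1 AND 1 = 1

1


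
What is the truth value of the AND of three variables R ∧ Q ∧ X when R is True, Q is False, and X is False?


R = True, Q = False, X = False
Step 1: R ∧ Q = True AND False = False
Step 2: (False) ∧ X = (False) AND False = False
AND is true only when ALL operands are true.

False


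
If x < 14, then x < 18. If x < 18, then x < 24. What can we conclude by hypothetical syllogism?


Hypothetical syllogism: P → Q, Q → R ⊢ P → R
Premise 1: x < 14 → x < 18
Premise 2: x < 18 → x < 24
Chain the implications: the middle term (x < 18) links the two.
Conclusion: If x < 14, then x < 24.

If x < 14, then x < 24.


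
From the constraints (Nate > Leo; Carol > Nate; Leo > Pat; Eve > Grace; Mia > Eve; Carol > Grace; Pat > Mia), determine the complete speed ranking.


Constraints: Nate > Leo; Carol > Nate; Leo > Pat; Eve > Grace; Mia > Eve; Carol > Grace; Pat > Mia
Method: at each step, the next-highest is the one remaining person who never appears on the smaller side of a constraint between remaining people.
  Step 1: remaining {Carol, Mia, Grace, Nate, Eve, Pat, Leo}; on the smaller side: {Mia, Grace, Nate, Eve, Pat, Leo} → Carol is next (Carol > Nate; Carol > Grace).
  Step 2: remaining {Mia, Grace, Nate, Eve, Pat, Leo}; on the smaller side: {Mia, Grace, Eve, Pat, Leo} → Nate is next (Nate > Leo).
  Step 3: remaining {Mia, Grace, Eve, Pat, Leo}; on the smaller side: {Mia, Grace, Eve, Pat} → Leo is next (Leo > Pat).
  Step 4: remaining {Mia, Grace, Eve, Pat}; on the smaller side: {Mia, Grace, Eve} → Pat is next (Pat > Mia).
  Step 5: remaining {Mia, Grace, Eve}; on the smaller side: {Grace, Eve} → Mia is next (Mia > Eve).
  Step 6: remaining {Grace, Eve}; on the smaller side: {Grace} → Eve is next (Eve > Grace).
  Step 7: only Grace remains → lowest.
Final ranking (highest to lowest):

Carol > Nate > Leo > Pat > Mia > Eve > Grace


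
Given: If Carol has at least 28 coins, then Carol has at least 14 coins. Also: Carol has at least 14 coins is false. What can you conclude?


Modus tollens: P → Q, ¬Q ⊢ ¬P
P: Carol has at least 28 coins
Q: Carol has at least 14 coins
We have P → Q and Q is false.
By modus tollens, P must be false.

It is not the case that Carol has at least 28 coins


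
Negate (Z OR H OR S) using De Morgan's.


De Morgan's law: ¬(P ∨ Q ∨ R) ≡ ¬P ∧ ¬Q ∧ ¬R
¬(Z ∨ H ∨ S) = ¬Z ∧ ¬H ∧ ¬S

¬Z ∧ ¬H ∧ ¬S


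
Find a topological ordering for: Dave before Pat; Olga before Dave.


Constraints: Dave before Pat; Olga before Dave
Method: repeatedly schedule the remaining task that has no remaining task required before it.
  Step 1: remaining {Pat, Olga, Dave}; every task except Olga still has a predecessor pending → schedule Olga.
  Step 2: remaining {Pat, Dave}; every task except Dave still has a predecessor pending → schedule Dave.
  Step 3: only Pat remains → schedule Pat.
Resulting order:

Olga → Dave → Pat


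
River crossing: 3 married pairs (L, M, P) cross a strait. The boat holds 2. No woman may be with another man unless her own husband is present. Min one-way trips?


Label couples L, M, P (H = husband, W = wife).
Counting alone: 6 people, the boat carries 2 and someone must bring it back, so each round trip nets at most +1 on the far side until the last crossing → at least 9 trips. The jealousy constraint makes 9 impossible; the shortest valid schedule has 11:
1. WL+WM →  (far: WL,WM; near: HL,HM,HP,WP)
2. WL ←       (far: WM; near: HL,HM,HP,WL,WP)
3. WL+WP →  (far: WL,WM,WP; near: HL,HM,HP)
4. WL ←       (far: WM,WP; near: HL,HM,HP,WL)
5. HM+HP →  (far: HM,WM,HP,WP; near: HL,WL)
6. HM+WM ←  (far: HP,WP; near: HL,WL,HM,WM)
7. HL+HM →  (far: HL,HM,HP,WP; near: WL,WM)
8. WP ←       (far: HL,HM,HP; near: WL,WM,WP)
9. WL+WM →  (far: HL,WL,HM,WM,HP; near: WP)
10. HP ←      (far: HL,WL,HM,WM; near: HP,WP)
11. HP+WP → (far: all six; near: empty)
In every state each wife is either with her husband or with no other man.
Minimum trips = 11

11


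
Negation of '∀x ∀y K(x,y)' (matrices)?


Original: ∀x ∀y K(x,y)
Rule: ¬∀→∃, ¬∃→∀, negate predicate.
Negation: ∃x ∃y ¬K(x,y)

∃x ∃y ¬K(x,y)


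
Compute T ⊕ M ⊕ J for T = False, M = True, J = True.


T = False, M = True, J = True
Step 1: T ⊕ M = False XOR True = True
Step 2: True ⊕ J = True XOR True = False
XOR is true when an odd number of operands are true.

False


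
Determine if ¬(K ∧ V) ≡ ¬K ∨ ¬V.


Expression 1: ¬(K ∧ V)
Expression 2: ¬K ∨ ¬V
Truth table (K V | Expr1 Expr2):
  T T |   F     F
  T F |   T     T
  F T |   T     T
  F F |   T     T
All 4 rows agree, so the expressions are logically equivalent.

Yes


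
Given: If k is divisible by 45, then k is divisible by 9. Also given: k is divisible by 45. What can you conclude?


Modus ponens: P → Q, P ⊢ Q
P: k is divisible by 45
Q: k is divisible by 9
We have P → Q and P is true.
By modus ponens, Q must be true.

k is divisible by 9


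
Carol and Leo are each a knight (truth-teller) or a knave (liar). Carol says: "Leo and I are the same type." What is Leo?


Carol says: "Leo and I are the same type."
Case 1: Carol is a Knight (truth-teller)
  Statement is true → they ARE the same → Leo is also a Knight
Case 2: Carol is a Knave (liar)
  Statement is false → they are NOT the same → Leo is a Knight
In both cases, Leo is a Knight.

Knight


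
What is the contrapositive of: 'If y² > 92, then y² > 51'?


Original: If y² > 92, then y² > 51
Contrapositive: If ¬Q, then ¬P
Negate Q: not (y² > 51)
Negate P: not (y² > 92)

If not (y² > 51), then not (y² > 92).
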